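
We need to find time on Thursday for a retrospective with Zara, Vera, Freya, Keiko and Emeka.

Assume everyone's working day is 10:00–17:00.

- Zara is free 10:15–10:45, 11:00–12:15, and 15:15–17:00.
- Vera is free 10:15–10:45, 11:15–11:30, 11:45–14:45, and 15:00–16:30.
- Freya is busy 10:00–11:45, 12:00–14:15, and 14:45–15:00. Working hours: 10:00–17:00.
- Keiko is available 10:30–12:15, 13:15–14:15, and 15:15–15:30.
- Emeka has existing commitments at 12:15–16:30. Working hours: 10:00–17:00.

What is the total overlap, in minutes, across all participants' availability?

15 minutes

Freya free within 10:00–17:00: 11:45–12:00, 14:15–14:45, 15:00–17:00.
Emeka free within 10:00–17:00: 10:00–12:15, 16:30–17:00.
Zara ∩ Vera: 10:15–10:45, 11:15–11:30, 11:45–12:15, 15:15–16:30.
Zara ∩ Vera ∩ Freya: 11:45–12:00, 15:15–16:30.
Zara ∩ Vera ∩ Freya ∩ Keiko: 11:45–12:00, 15:15–15:30.
Zara ∩ Vera ∩ Freya ∩ Keiko ∩ Emeka: 11:45–12:00.
Total common minutes: 15.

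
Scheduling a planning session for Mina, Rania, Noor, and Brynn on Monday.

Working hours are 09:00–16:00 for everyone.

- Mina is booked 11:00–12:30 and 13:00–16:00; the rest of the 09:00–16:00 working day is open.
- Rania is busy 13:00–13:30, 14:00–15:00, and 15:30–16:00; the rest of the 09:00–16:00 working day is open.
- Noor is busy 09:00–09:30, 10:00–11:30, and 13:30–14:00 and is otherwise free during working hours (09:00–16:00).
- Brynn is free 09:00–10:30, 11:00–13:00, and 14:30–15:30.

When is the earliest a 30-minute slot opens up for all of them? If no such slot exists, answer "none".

Mina free within 09:00–16:00: 09:00–11:00, 12:30–13:00.
Rania free within 09:00–16:00: 09:00–13:00, 13:30–14:00, 15:00–15:30.
Noor free within 09:00–16:00: 09:30–10:00, 11:30–13:30, 14:00–16:00.
Mina ∩ Rania: 09:00–11:00, 12:30–13:00.
Mina ∩ Rania ∩ Noor: 09:30–10:00, 12:30–13:00.
Mina ∩ Rania ∩ Noor ∩ Brynn: 09:30–10:00, 12:30–13:00.
Windows ≥ 30 min: 09:30–10:00, 12:30–13:00.
Earliest such window starts at 09:30.

09:30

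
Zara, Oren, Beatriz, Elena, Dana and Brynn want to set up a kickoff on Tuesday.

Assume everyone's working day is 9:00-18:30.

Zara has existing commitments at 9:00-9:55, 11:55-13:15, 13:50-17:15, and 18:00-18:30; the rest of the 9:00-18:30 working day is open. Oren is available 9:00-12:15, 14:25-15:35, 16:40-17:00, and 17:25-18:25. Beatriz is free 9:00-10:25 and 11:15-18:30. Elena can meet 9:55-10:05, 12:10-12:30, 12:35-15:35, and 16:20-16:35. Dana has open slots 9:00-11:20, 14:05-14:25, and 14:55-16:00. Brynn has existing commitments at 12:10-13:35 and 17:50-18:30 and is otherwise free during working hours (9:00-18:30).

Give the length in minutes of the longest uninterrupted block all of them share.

10 minutes

Zara free within 09:00–18:30: 09:55–11:55, 13:15–13:50, 17:15–18:00.
Brynn free within 09:00–18:30: 09:00–12:10, 13:35–17:50.
Zara ∩ Oren: 09:55–11:55, 17:25–18:00.
Zara ∩ Oren ∩ Beatriz: 09:55–10:25, 11:15–11:55, 17:25–18:00.
Zara ∩ Oren ∩ Beatriz ∩ Elena: 09:55–10:05.
Zara ∩ Oren ∩ Beatriz ∩ Elena ∩ Dana: 09:55–10:05.
Zara ∩ Oren ∩ Beatriz ∩ Elena ∩ Dana ∩ Brynn: 09:55–10:05.
Single common window of 10 minutes.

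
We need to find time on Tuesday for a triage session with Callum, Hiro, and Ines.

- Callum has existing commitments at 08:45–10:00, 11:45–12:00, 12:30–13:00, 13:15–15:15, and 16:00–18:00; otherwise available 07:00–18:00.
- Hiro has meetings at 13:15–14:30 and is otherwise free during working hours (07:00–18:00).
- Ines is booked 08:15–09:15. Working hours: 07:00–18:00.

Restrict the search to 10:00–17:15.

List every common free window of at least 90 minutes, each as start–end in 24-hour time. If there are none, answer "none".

Callum free within 07:00–18:00: 07:00–08:45, 10:00–11:45, 12:00–12:30, 13:00–13:15, 15:15–16:00.
Hiro free within 07:00–18:00: 07:00–13:15, 14:30–18:00.
Ines free within 07:00–18:00: 07:00–08:15, 09:15–18:00.
Callum ∩ Hiro: 07:00–08:45, 10:00–11:45, 12:00–12:30, 13:00–13:15, 15:15–16:00.
Callum ∩ Hiro ∩ Ines: 07:00–08:15, 10:00–11:45, 12:00–12:30, 13:00–13:15, 15:15–16:00.
Restricted to 10:00–17:15: 10:00–11:45, 12:00–12:30, 13:00–13:15, 15:15–16:00.
Windows ≥ 90 min: 10:00–11:45.

10:00–11:45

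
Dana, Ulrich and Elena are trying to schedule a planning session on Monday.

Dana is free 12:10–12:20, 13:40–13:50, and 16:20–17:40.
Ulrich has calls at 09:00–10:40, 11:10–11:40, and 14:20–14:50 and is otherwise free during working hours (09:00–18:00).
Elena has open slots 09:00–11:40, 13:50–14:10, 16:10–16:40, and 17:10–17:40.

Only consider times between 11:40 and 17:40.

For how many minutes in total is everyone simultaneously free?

Ulrich free within 09:00–18:00: 10:40–11:10, 11:40–14:20, 14:50–18:00.
Dana ∩ Ulrich: 12:10–12:20, 13:40–13:50, 16:20–17:40.
Dana ∩ Ulrich ∩ Elena: 16:20–16:40, 17:10–17:40.
Restricted to 11:40–17:40: 16:20–16:40, 17:10–17:40.
Total common minutes: 20 + 30 = 50.

50 minutes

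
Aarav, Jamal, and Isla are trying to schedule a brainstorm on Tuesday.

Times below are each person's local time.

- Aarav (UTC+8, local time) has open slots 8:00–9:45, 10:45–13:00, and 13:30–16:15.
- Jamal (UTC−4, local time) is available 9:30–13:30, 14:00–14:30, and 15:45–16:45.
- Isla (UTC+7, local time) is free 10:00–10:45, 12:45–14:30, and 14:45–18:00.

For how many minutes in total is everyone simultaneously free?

Aarav → UTC: 00:00–01:45, 02:45–05:00, 05:30–08:15.
Jamal → UTC: 13:30–17:30, 18:00–18:30, 19:45–20:45.
Isla → UTC: 03:00–03:45, 05:45–07:30, 07:45–11:00.
Aarav ∩ Jamal: (none).
Aarav ∩ Jamal ∩ Isla: (none).
Total common minutes: 0.

0 minutes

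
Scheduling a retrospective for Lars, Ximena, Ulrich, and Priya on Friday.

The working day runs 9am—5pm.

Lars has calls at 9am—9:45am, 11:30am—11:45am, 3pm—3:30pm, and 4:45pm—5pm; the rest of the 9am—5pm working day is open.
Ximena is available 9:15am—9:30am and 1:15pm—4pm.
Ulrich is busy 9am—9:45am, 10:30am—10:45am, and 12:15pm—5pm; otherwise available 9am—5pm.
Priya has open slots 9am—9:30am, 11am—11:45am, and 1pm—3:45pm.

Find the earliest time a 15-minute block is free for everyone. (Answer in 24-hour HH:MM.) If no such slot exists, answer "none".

none

Lars free within 09:00–17:00: 09:45–11:30, 11:45–15:00, 15:30–16:45.
Ulrich free within 09:00–17:00: 09:45–10:30, 10:45–12:15.
Lars ∩ Ximena: 13:15–15:00, 15:30–16:00.
Lars ∩ Ximena ∩ Ulrich: (none).
Lars ∩ Ximena ∩ Ulrich ∩ Priya: (none).
Windows ≥ 15 min: (none).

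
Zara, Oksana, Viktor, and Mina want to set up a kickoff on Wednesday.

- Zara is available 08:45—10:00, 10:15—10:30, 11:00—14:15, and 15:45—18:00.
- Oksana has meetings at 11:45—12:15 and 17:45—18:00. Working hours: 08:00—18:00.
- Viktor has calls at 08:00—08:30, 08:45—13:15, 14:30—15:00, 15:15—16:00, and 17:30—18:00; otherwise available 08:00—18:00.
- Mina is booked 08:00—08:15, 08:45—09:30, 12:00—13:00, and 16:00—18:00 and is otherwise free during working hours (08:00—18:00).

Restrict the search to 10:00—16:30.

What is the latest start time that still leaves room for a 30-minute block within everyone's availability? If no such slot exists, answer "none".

13:45

Oksana free within 08:00–18:00: 08:00–11:45, 12:15–17:45.
Viktor free within 08:00–18:00: 08:30–08:45, 13:15–14:30, 15:00–15:15, 16:00–17:30.
Mina free within 08:00–18:00: 08:15–08:45, 09:30–12:00, 13:00–16:00.
Zara ∩ Oksana: 08:45–10:00, 10:15–10:30, 11:00–11:45, 12:15–14:15, 15:45–17:45.
Zara ∩ Oksana ∩ Viktor: 13:15–14:15, 16:00–17:30.
Zara ∩ Oksana ∩ Viktor ∩ Mina: 13:15–14:15.
Restricted to 10:00–16:30: 13:15–14:15.
Windows ≥ 30 min: 13:15–14:15.
Latest start in the last window 13:15–14:15 is 14:15 − 30 min = 13:45.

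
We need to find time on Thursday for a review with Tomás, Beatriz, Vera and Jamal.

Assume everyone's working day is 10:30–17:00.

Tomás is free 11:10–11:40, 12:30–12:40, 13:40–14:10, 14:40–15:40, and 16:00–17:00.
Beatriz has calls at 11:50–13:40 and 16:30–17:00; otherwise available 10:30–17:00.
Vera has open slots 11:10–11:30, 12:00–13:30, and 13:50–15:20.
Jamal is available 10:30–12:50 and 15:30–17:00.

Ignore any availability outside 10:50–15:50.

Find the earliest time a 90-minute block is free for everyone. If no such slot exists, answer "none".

Beatriz free within 10:30–17:00: 10:30–11:50, 13:40–16:30.
Tomás ∩ Beatriz: 11:10–11:40, 13:40–14:10, 14:40–15:40, 16:00–16:30.
Tomás ∩ Beatriz ∩ Vera: 11:10–11:30, 13:50–14:10, 14:40–15:20.
Tomás ∩ Beatriz ∩ Vera ∩ Jamal: 11:10–11:30.
Restricted to 10:50–15:50: 11:10–11:30.
Windows ≥ 90 min: (none).

none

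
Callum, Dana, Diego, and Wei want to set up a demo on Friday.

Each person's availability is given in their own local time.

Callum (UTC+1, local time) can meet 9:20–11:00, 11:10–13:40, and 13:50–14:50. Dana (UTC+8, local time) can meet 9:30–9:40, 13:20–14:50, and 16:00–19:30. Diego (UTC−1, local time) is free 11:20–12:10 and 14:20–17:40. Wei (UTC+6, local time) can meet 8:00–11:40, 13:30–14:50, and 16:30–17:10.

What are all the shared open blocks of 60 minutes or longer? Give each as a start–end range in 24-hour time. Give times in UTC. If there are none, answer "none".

none

Callum → UTC: 08:20–10:00, 10:10–12:40, 12:50–13:50.
Dana → UTC: 01:30–01:40, 05:20–06:50, 08:00–11:30.
Diego → UTC: 12:20–13:10, 15:20–18:40.
Wei → UTC: 02:00–05:40, 07:30–08:50, 10:30–11:10.
Callum ∩ Dana: 08:20–10:00, 10:10–11:30.
Callum ∩ Dana ∩ Diego: (none).
Callum ∩ Dana ∩ Diego ∩ Wei: (none).
Windows ≥ 60 min: (none).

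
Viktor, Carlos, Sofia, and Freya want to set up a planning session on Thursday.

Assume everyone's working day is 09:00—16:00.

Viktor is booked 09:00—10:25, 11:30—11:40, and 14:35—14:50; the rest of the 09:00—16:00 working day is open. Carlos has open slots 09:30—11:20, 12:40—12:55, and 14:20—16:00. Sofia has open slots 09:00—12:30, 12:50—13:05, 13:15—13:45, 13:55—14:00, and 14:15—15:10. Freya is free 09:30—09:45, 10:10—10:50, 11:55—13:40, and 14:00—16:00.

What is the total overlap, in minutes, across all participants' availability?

Viktor free within 09:00–16:00: 10:25–11:30, 11:40–14:35, 14:50–16:00.
Viktor ∩ Carlos: 10:25–11:20, 12:40–12:55, 14:20–14:35, 14:50–16:00.
Viktor ∩ Carlos ∩ Sofia: 10:25–11:20, 12:50–12:55, 14:20–14:35, 14:50–15:10.
Viktor ∩ Carlos ∩ Sofia ∩ Freya: 10:25–10:50, 12:50–12:55, 14:20–14:35, 14:50–15:10.
Total common minutes: 25 + 5 + 15 + 20 = 65.

65 minutes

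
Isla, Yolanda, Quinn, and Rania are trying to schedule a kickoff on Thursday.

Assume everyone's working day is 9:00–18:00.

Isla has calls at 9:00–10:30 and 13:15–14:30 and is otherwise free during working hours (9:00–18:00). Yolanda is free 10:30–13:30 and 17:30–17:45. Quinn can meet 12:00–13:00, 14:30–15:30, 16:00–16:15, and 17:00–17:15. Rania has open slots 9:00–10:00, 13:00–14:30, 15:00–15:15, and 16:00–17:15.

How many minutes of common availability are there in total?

Isla free within 09:00–18:00: 10:30–13:15, 14:30–18:00.
Isla ∩ Yolanda: 10:30–13:15, 17:30–17:45.
Isla ∩ Yolanda ∩ Quinn: 12:00–13:00.
Isla ∩ Yolanda ∩ Quinn ∩ Rania: (none).
Total common minutes: 0.

0 minutes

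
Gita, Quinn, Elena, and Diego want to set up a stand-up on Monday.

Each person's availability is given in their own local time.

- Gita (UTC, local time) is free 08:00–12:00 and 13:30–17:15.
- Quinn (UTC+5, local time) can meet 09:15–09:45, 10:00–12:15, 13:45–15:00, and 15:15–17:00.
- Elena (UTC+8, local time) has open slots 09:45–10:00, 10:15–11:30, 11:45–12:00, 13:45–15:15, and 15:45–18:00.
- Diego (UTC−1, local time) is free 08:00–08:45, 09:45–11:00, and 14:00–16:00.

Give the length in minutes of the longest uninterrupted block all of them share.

Gita → UTC: 08:00–12:00, 13:30–17:15.
Quinn → UTC: 04:15–04:45, 05:00–07:15, 08:45–10:00, 10:15–12:00.
Elena → UTC: 01:45–02:00, 02:15–03:30, 03:45–04:00, 05:45–07:15, 07:45–10:00.
Diego → UTC: 09:00–09:45, 10:45–12:00, 15:00–17:00.
Gita ∩ Quinn: 08:45–10:00, 10:15–12:00.
Gita ∩ Quinn ∩ Elena: 08:45–10:00.
Gita ∩ Quinn ∩ Elena ∩ Diego: 09:00–09:45.
Single common window of 45 minutes.

45 minutes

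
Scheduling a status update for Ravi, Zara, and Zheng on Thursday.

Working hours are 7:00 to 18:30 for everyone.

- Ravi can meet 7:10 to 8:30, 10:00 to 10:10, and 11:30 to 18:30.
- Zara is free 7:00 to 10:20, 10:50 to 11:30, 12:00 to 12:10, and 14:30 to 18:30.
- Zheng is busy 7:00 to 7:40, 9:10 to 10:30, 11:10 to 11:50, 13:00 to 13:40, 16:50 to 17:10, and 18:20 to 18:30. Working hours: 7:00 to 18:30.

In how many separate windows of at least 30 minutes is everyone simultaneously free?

Zheng free within 07:00–18:30: 07:40–09:10, 10:30–11:10, 11:50–13:00, 13:40–16:50, 17:10–18:20.
Ravi ∩ Zara: 07:10–08:30, 10:00–10:10, 12:00–12:10, 14:30–18:30.
Ravi ∩ Zara ∩ Zheng: 07:40–08:30, 12:00–12:10, 14:30–16:50, 17:10–18:20.
Windows ≥ 30 min: 07:40–08:30, 14:30–16:50, 17:10–18:20.
That's 3 windows.

3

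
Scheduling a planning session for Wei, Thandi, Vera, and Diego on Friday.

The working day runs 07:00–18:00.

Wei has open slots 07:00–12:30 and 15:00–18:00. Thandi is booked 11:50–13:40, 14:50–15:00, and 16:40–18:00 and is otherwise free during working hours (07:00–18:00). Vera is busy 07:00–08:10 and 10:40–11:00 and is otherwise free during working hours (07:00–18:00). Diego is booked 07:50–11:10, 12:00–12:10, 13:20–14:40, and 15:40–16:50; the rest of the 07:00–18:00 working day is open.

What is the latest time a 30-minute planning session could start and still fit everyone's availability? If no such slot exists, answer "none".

Thandi free within 07:00–18:00: 07:00–11:50, 13:40–14:50, 15:00–16:40.
Vera free within 07:00–18:00: 08:10–10:40, 11:00–18:00.
Diego free within 07:00–18:00: 07:00–07:50, 11:10–12:00, 12:10–13:20, 14:40–15:40, 16:50–18:00.
Wei ∩ Thandi: 07:00–11:50, 15:00–16:40.
Wei ∩ Thandi ∩ Vera: 08:10–10:40, 11:00–11:50, 15:00–16:40.
Wei ∩ Thandi ∩ Vera ∩ Diego: 11:10–11:50, 15:00–15:40.
Windows ≥ 30 min: 11:10–11:50, 15:00–15:40.
Latest start in the last window 15:00–15:40 is 15:40 − 30 min = 15:10.

15:10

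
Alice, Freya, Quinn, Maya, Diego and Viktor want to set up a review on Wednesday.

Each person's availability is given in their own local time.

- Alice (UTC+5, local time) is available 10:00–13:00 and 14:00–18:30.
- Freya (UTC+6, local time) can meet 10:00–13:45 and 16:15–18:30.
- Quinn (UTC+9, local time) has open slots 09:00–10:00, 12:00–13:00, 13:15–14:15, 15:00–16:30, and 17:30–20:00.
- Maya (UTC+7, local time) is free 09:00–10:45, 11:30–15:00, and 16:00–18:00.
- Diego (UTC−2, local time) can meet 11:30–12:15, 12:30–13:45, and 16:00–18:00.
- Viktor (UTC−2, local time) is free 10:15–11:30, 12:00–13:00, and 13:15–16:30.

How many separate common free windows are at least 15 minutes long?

0

Alice → UTC: 05:00–08:00, 09:00–13:30.
Freya → UTC: 04:00–07:45, 10:15–12:30.
Quinn → UTC: 00:00–01:00, 03:00–04:00, 04:15–05:15, 06:00–07:30, 08:30–11:00.
Maya → UTC: 02:00–03:45, 04:30–08:00, 09:00–11:00.
Diego → UTC: 13:30–14:15, 14:30–15:45, 18:00–20:00.
Viktor → UTC: 12:15–13:30, 14:00–15:00, 15:15–18:30.
Alice ∩ Freya: 05:00–07:45, 10:15–12:30.
Alice ∩ Freya ∩ Quinn: 05:00–05:15, 06:00–07:30, 10:15–11:00.
Alice ∩ Freya ∩ Quinn ∩ Maya: 05:00–05:15, 06:00–07:30, 10:15–11:00.
Alice ∩ Freya ∩ Quinn ∩ Maya ∩ Diego: (none).
Alice ∩ Freya ∩ Quinn ∩ Maya ∩ Diego ∩ Viktor: (none).
Windows ≥ 15 min: (none).
That's 0 windows.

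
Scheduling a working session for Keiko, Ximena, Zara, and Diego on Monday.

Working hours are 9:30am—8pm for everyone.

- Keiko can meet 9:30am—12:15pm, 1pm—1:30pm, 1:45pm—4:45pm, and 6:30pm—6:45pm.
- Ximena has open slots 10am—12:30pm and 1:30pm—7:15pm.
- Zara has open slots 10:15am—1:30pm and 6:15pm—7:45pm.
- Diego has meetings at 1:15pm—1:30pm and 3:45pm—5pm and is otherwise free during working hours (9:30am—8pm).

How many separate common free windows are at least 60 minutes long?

1

Diego free within 09:30–20:00: 09:30–13:15, 13:30–15:45, 17:00–20:00.
Keiko ∩ Ximena: 10:00–12:15, 13:45–16:45, 18:30–18:45.
Keiko ∩ Ximena ∩ Zara: 10:15–12:15, 18:30–18:45.
Keiko ∩ Ximena ∩ Zara ∩ Diego: 10:15–12:15, 18:30–18:45.
Windows ≥ 60 min: 10:15–12:15.
That's 1 window.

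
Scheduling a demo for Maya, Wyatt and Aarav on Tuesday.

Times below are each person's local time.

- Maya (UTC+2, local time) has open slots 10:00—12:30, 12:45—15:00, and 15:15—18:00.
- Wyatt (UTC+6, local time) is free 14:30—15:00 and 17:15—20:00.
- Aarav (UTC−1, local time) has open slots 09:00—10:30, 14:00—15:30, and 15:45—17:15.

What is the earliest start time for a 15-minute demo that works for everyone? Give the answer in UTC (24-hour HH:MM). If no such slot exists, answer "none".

Maya → UTC: 08:00–10:30, 10:45–13:00, 13:15–16:00.
Wyatt → UTC: 08:30–09:00, 11:15–14:00.
Aarav → UTC: 10:00–11:30, 15:00–16:30, 16:45–18:15.
Maya ∩ Wyatt: 08:30–09:00, 11:15–13:00, 13:15–14:00.
Maya ∩ Wyatt ∩ Aarav: 11:15–11:30.
Windows ≥ 15 min: 11:15–11:30.
Earliest such window starts at 11:15.

11:15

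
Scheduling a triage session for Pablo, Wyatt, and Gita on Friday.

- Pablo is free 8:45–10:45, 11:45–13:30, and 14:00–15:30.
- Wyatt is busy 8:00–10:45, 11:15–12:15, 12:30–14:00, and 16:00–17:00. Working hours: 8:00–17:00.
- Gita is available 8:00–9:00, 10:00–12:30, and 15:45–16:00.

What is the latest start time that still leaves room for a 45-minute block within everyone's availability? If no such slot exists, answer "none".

Wyatt free within 08:00–17:00: 10:45–11:15, 12:15–12:30, 14:00–16:00.
Pablo ∩ Wyatt: 12:15–12:30, 14:00–15:30.
Pablo ∩ Wyatt ∩ Gita: 12:15–12:30.
Windows ≥ 45 min: (none).

none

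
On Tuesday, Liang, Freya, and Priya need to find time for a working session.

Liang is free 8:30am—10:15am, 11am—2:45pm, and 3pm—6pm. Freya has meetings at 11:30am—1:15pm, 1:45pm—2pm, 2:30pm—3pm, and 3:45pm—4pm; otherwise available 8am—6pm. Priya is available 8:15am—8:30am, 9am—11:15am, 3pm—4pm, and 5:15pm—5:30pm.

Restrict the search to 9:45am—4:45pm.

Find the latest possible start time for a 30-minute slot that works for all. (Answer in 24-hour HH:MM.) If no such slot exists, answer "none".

15:15

Freya free within 08:00–18:00: 08:00–11:30, 13:15–13:45, 14:00–14:30, 15:00–15:45, 16:00–18:00.
Liang ∩ Freya: 08:30–10:15, 11:00–11:30, 13:15–13:45, 14:00–14:30, 15:00–15:45, 16:00–18:00.
Liang ∩ Freya ∩ Priya: 09:00–10:15, 11:00–11:15, 15:00–15:45, 17:15–17:30.
Restricted to 09:45–16:45: 09:45–10:15, 11:00–11:15, 15:00–15:45.
Windows ≥ 30 min: 09:45–10:15, 15:00–15:45.
Latest start in the last window 15:00–15:45 is 15:45 − 30 min = 15:15.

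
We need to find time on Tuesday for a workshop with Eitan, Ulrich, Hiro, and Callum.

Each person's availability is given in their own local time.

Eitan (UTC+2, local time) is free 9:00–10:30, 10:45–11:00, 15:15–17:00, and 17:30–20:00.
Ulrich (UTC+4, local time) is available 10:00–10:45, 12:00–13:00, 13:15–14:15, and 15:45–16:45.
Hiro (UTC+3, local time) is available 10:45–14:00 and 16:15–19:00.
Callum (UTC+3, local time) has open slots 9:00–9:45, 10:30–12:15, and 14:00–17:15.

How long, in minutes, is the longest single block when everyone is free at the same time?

30 minutes

Eitan → UTC: 07:00–08:30, 08:45–09:00, 13:15–15:00, 15:30–18:00.
Ulrich → UTC: 06:00–06:45, 08:00–09:00, 09:15–10:15, 11:45–12:45.
Hiro → UTC: 07:45–11:00, 13:15–16:00.
Callum → UTC: 06:00–06:45, 07:30–09:15, 11:00–14:15.
Eitan ∩ Ulrich: 08:00–08:30, 08:45–09:00.
Eitan ∩ Ulrich ∩ Hiro: 08:00–08:30, 08:45–09:00.
Eitan ∩ Ulrich ∩ Hiro ∩ Callum: 08:00–08:30, 08:45–09:00.
Common window lengths: 30, 15 min; longest is 30.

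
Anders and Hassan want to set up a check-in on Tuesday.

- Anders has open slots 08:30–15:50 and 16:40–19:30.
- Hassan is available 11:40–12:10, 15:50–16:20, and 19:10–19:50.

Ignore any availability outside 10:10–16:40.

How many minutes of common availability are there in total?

Anders ∩ Hassan: 11:40–12:10, 19:10–19:30.
Restricted to 10:10–16:40: 11:40–12:10.
Total common minutes: 30.

30 minutes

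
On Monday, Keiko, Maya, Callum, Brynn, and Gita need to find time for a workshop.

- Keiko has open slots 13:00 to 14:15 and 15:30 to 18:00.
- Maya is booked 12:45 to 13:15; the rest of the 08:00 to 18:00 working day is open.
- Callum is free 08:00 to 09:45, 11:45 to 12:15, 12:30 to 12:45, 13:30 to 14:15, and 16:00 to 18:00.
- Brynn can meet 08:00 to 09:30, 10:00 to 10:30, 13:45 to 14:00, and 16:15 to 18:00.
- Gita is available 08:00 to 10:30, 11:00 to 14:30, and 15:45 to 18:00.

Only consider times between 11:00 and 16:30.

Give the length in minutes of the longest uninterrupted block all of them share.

15 minutes

Maya free within 08:00–18:00: 08:00–12:45, 13:15–18:00.
Keiko ∩ Maya: 13:15–14:15, 15:30–18:00.
Keiko ∩ Maya ∩ Callum: 13:30–14:15, 16:00–18:00.
Keiko ∩ Maya ∩ Callum ∩ Brynn: 13:45–14:00, 16:15–18:00.
Keiko ∩ Maya ∩ Callum ∩ Brynn ∩ Gita: 13:45–14:00, 16:15–18:00.
Restricted to 11:00–16:30: 13:45–14:00, 16:15–16:30.
Common window lengths: 15, 15 min; longest is 15.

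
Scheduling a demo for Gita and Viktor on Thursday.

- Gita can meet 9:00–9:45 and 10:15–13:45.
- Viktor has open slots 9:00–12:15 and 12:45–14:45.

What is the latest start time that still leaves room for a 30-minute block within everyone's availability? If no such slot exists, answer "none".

13:15

Gita ∩ Viktor: 09:00–09:45, 10:15–12:15, 12:45–13:45.
Windows ≥ 30 min: 09:00–09:45, 10:15–12:15, 12:45–13:45.
Latest start in the last window 12:45–13:45 is 13:45 − 30 min = 13:15.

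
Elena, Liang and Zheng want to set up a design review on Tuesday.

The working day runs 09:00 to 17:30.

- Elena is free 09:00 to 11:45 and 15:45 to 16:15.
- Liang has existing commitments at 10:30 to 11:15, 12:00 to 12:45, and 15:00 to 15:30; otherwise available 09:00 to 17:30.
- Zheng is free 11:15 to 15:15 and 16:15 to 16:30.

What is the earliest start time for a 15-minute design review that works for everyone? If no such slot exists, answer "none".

11:15

Liang free within 09:00–17:30: 09:00–10:30, 11:15–12:00, 12:45–15:00, 15:30–17:30.
Elena ∩ Liang: 09:00–10:30, 11:15–11:45, 15:45–16:15.
Elena ∩ Liang ∩ Zheng: 11:15–11:45.
Windows ≥ 15 min: 11:15–11:45.
Earliest such window starts at 11:15.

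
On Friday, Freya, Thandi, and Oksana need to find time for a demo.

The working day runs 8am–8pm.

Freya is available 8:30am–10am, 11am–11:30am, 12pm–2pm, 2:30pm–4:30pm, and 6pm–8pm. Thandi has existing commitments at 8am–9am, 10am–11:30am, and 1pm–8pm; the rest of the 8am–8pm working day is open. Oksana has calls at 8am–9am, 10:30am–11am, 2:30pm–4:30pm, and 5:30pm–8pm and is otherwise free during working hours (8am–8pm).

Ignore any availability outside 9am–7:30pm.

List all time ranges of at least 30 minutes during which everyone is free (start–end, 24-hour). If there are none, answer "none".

Thandi free within 08:00–20:00: 09:00–10:00, 11:30–13:00.
Oksana free within 08:00–20:00: 09:00–10:30, 11:00–14:30, 16:30–17:30.
Freya ∩ Thandi: 09:00–10:00, 12:00–13:00.
Freya ∩ Thandi ∩ Oksana: 09:00–10:00, 12:00–13:00.
Restricted to 09:00–19:30: 09:00–10:00, 12:00–13:00.
Windows ≥ 30 min: 09:00–10:00, 12:00–13:00.

09:00–10:00, 12:00–13:00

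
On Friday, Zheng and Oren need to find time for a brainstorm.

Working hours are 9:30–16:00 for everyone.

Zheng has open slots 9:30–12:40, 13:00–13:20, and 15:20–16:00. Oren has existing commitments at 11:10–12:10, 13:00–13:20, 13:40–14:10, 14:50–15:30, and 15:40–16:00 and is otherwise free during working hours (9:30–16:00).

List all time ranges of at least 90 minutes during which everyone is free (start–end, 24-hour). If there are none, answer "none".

09:30–11:10

Oren free within 09:30–16:00: 09:30–11:10, 12:10–13:00, 13:20–13:40, 14:10–14:50, 15:30–15:40.
Zheng ∩ Oren: 09:30–11:10, 12:10–12:40, 15:30–15:40.
Windows ≥ 90 min: 09:30–11:10.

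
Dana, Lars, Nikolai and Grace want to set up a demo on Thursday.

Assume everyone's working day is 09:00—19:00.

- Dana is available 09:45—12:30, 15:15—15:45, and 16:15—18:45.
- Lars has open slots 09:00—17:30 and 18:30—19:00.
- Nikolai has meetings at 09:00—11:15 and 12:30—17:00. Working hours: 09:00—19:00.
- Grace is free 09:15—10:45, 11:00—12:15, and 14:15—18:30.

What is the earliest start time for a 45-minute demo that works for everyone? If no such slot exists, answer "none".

Nikolai free within 09:00–19:00: 11:15–12:30, 17:00–19:00.
Dana ∩ Lars: 09:45–12:30, 15:15–15:45, 16:15–17:30, 18:30–18:45.
Dana ∩ Lars ∩ Nikolai: 11:15–12:30, 17:00–17:30, 18:30–18:45.
Dana ∩ Lars ∩ Nikolai ∩ Grace: 11:15–12:15, 17:00–17:30.
Windows ≥ 45 min: 11:15–12:15.
Earliest such window starts at 11:15.

11:15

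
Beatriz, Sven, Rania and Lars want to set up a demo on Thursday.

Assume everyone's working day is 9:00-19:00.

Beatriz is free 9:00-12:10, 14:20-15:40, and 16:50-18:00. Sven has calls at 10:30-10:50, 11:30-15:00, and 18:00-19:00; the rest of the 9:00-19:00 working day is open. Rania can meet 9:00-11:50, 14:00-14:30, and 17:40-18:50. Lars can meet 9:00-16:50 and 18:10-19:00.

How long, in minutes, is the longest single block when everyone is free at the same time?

90 minutes

Sven free within 09:00–19:00: 09:00–10:30, 10:50–11:30, 15:00–18:00.
Beatriz ∩ Sven: 09:00–10:30, 10:50–11:30, 15:00–15:40, 16:50–18:00.
Beatriz ∩ Sven ∩ Rania: 09:00–10:30, 10:50–11:30, 17:40–18:00.
Beatriz ∩ Sven ∩ Rania ∩ Lars: 09:00–10:30, 10:50–11:30.
Common window lengths: 90, 40 min; longest is 90.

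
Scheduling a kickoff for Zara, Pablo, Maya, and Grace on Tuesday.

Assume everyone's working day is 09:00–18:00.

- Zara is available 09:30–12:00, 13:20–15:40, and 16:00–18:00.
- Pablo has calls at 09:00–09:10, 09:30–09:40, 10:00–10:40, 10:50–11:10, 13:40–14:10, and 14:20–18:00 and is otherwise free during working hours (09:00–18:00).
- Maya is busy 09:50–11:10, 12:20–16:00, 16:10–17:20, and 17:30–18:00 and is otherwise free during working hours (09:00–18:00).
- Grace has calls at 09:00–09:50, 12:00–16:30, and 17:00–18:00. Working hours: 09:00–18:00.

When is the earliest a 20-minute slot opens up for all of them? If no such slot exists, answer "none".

Pablo free within 09:00–18:00: 09:10–09:30, 09:40–10:00, 10:40–10:50, 11:10–13:40, 14:10–14:20.
Maya free within 09:00–18:00: 09:00–09:50, 11:10–12:20, 16:00–16:10, 17:20–17:30.
Grace free within 09:00–18:00: 09:50–12:00, 16:30–17:00.
Zara ∩ Pablo: 09:40–10:00, 10:40–10:50, 11:10–12:00, 13:20–13:40, 14:10–14:20.
Zara ∩ Pablo ∩ Maya: 09:40–09:50, 11:10–12:00.
Zara ∩ Pablo ∩ Maya ∩ Grace: 11:10–12:00.
Windows ≥ 20 min: 11:10–12:00.
Earliest such window starts at 11:10.

11:10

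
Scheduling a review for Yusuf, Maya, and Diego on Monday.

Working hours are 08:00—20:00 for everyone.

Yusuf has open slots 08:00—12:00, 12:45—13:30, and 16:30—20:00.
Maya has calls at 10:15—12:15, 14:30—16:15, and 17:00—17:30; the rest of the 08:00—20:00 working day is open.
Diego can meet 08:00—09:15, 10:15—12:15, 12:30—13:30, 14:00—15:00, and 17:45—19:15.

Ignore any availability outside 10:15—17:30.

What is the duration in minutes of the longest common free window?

Maya free within 08:00–20:00: 08:00–10:15, 12:15–14:30, 16:15–17:00, 17:30–20:00.
Yusuf ∩ Maya: 08:00–10:15, 12:45–13:30, 16:30–17:00, 17:30–20:00.
Yusuf ∩ Maya ∩ Diego: 08:00–09:15, 12:45–13:30, 17:45–19:15.
Restricted to 10:15–17:30: 12:45–13:30.
Single common window of 45 minutes.

45 minutes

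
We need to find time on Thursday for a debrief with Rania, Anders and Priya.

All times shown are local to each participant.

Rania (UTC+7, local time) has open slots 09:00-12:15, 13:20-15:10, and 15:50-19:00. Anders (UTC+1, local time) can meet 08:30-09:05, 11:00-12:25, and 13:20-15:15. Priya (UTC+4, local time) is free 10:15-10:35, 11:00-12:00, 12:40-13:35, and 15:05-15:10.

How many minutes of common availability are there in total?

35 minutes

Rania → UTC: 02:00–05:15, 06:20–08:10, 08:50–12:00.
Anders → UTC: 07:30–08:05, 10:00–11:25, 12:20–14:15.
Priya → UTC: 06:15–06:35, 07:00–08:00, 08:40–09:35, 11:05–11:10.
Rania ∩ Anders: 07:30–08:05, 10:00–11:25.
Rania ∩ Anders ∩ Priya: 07:30–08:00, 11:05–11:10.
Total common minutes: 30 + 5 = 35.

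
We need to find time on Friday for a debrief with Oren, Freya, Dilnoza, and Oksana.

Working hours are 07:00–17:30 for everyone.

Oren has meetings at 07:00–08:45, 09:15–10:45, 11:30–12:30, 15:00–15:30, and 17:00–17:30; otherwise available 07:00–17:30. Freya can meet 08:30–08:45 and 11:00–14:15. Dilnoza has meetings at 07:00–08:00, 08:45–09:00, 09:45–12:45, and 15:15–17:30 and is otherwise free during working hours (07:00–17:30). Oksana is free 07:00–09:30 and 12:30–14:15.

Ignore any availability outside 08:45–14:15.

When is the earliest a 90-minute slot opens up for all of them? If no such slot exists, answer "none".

12:45

Oren free within 07:00–17:30: 08:45–09:15, 10:45–11:30, 12:30–15:00, 15:30–17:00.
Dilnoza free within 07:00–17:30: 08:00–08:45, 09:00–09:45, 12:45–15:15.
Oren ∩ Freya: 11:00–11:30, 12:30–14:15.
Oren ∩ Freya ∩ Dilnoza: 12:45–14:15.
Oren ∩ Freya ∩ Dilnoza ∩ Oksana: 12:45–14:15.
Restricted to 08:45–14:15: 12:45–14:15.
Windows ≥ 90 min: 12:45–14:15.
Earliest such window starts at 12:45.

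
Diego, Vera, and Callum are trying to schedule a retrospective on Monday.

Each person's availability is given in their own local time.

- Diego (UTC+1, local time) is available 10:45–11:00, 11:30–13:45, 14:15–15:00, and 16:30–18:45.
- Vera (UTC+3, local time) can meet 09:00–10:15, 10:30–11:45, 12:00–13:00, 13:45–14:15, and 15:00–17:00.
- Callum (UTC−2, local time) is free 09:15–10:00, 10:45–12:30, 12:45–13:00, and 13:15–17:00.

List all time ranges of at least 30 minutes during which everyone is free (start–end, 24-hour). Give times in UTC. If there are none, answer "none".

Diego → UTC: 09:45–10:00, 10:30–12:45, 13:15–14:00, 15:30–17:45.
Vera → UTC: 06:00–07:15, 07:30–08:45, 09:00–10:00, 10:45–11:15, 12:00–14:00.
Callum → UTC: 11:15–12:00, 12:45–14:30, 14:45–15:00, 15:15–19:00.
Diego ∩ Vera: 09:45–10:00, 10:45–11:15, 12:00–12:45, 13:15–14:00.
Diego ∩ Vera ∩ Callum: 13:15–14:00.
Windows ≥ 30 min: 13:15–14:00.

13:15–14:00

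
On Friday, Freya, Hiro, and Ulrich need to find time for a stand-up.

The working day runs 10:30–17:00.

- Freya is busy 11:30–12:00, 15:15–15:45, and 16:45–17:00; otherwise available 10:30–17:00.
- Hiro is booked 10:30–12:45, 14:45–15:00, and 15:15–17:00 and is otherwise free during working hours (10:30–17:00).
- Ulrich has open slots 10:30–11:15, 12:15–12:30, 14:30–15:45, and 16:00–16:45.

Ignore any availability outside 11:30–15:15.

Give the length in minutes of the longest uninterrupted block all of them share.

Freya free within 10:30–17:00: 10:30–11:30, 12:00–15:15, 15:45–16:45.
Hiro free within 10:30–17:00: 12:45–14:45, 15:00–15:15.
Freya ∩ Hiro: 12:45–14:45, 15:00–15:15.
Freya ∩ Hiro ∩ Ulrich: 14:30–14:45, 15:00–15:15.
Restricted to 11:30–15:15: 14:30–14:45, 15:00–15:15.
Common window lengths: 15, 15 min; longest is 15.

15 minutes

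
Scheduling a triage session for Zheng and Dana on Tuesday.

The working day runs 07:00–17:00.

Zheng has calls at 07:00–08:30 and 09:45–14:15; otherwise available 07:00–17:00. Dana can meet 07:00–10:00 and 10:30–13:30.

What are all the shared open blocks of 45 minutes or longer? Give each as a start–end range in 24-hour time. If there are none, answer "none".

Zheng free within 07:00–17:00: 08:30–09:45, 14:15–17:00.
Zheng ∩ Dana: 08:30–09:45.
Windows ≥ 45 min: 08:30–09:45.

08:30–09:45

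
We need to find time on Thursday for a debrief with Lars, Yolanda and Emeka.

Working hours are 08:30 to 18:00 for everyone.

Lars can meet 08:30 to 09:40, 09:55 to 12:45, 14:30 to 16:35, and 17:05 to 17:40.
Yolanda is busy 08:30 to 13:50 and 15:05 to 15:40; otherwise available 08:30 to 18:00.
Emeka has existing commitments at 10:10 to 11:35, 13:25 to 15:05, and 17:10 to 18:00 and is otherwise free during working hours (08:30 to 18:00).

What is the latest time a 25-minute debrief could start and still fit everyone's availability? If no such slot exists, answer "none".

Yolanda free within 08:30–18:00: 13:50–15:05, 15:40–18:00.
Emeka free within 08:30–18:00: 08:30–10:10, 11:35–13:25, 15:05–17:10.
Lars ∩ Yolanda: 14:30–15:05, 15:40–16:35, 17:05–17:40.
Lars ∩ Yolanda ∩ Emeka: 15:40–16:35, 17:05–17:10.
Windows ≥ 25 min: 15:40–16:35.
Latest start in the last window 15:40–16:35 is 16:35 − 25 min = 16:10.

16:10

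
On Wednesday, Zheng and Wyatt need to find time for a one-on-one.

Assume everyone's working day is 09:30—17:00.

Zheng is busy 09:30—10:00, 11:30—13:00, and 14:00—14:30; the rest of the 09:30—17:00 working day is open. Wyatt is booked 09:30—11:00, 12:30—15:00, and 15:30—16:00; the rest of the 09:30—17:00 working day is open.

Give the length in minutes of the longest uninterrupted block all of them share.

Zheng free within 09:30–17:00: 10:00–11:30, 13:00–14:00, 14:30–17:00.
Wyatt free within 09:30–17:00: 11:00–12:30, 15:00–15:30, 16:00–17:00.
Zheng ∩ Wyatt: 11:00–11:30, 15:00–15:30, 16:00–17:00.
Common window lengths: 30, 30, 60 min; longest is 60.

60 minutes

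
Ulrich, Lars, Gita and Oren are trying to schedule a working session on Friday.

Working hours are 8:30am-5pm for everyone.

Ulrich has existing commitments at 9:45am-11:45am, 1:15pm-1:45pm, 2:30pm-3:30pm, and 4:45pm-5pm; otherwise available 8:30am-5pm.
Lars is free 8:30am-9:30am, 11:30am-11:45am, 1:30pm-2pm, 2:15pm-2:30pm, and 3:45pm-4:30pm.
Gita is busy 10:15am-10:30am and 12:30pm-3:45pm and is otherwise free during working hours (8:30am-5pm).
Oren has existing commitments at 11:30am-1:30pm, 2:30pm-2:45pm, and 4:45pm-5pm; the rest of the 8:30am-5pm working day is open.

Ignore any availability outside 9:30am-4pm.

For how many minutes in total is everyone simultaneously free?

15 minutes

Ulrich free within 08:30–17:00: 08:30–09:45, 11:45–13:15, 13:45–14:30, 15:30–16:45.
Gita free within 08:30–17:00: 08:30–10:15, 10:30–12:30, 15:45–17:00.
Oren free within 08:30–17:00: 08:30–11:30, 13:30–14:30, 14:45–16:45.
Ulrich ∩ Lars: 08:30–09:30, 13:45–14:00, 14:15–14:30, 15:45–16:30.
Ulrich ∩ Lars ∩ Gita: 08:30–09:30, 15:45–16:30.
Ulrich ∩ Lars ∩ Gita ∩ Oren: 08:30–09:30, 15:45–16:30.
Restricted to 09:30–16:00: 15:45–16:00.
Total common minutes: 15.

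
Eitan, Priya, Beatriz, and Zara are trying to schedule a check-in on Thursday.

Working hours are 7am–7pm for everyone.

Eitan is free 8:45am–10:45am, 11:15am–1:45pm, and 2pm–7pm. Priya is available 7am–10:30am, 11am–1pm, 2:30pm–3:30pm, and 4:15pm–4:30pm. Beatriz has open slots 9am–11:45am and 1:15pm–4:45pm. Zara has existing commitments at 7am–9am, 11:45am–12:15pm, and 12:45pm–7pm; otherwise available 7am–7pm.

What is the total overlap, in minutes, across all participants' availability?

120 minutes

Zara free within 07:00–19:00: 09:00–11:45, 12:15–12:45.
Eitan ∩ Priya: 08:45–10:30, 11:15–13:00, 14:30–15:30, 16:15–16:30.
Eitan ∩ Priya ∩ Beatriz: 09:00–10:30, 11:15–11:45, 14:30–15:30, 16:15–16:30.
Eitan ∩ Priya ∩ Beatriz ∩ Zara: 09:00–10:30, 11:15–11:45.
Total common minutes: 90 + 30 = 120.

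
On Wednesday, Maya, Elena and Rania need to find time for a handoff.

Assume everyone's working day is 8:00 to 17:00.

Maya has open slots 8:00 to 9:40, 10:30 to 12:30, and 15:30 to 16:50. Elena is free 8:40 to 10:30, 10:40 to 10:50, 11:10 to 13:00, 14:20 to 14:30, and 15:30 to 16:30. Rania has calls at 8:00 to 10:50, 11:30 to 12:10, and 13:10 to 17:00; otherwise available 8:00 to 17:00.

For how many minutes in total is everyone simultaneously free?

Rania free within 08:00–17:00: 10:50–11:30, 12:10–13:10.
Maya ∩ Elena: 08:40–09:40, 10:40–10:50, 11:10–12:30, 15:30–16:30.
Maya ∩ Elena ∩ Rania: 11:10–11:30, 12:10–12:30.
Total common minutes: 20 + 20 = 40.

40 minutes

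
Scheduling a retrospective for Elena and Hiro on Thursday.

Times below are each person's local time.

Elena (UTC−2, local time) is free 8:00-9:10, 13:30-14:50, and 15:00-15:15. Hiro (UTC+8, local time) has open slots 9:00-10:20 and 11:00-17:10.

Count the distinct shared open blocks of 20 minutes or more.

Elena → UTC: 10:00–11:10, 15:30–16:50, 17:00–17:15.
Hiro → UTC: 01:00–02:20, 03:00–09:10.
Elena ∩ Hiro: (none).
Windows ≥ 20 min: (none).
That's 0 windows.

0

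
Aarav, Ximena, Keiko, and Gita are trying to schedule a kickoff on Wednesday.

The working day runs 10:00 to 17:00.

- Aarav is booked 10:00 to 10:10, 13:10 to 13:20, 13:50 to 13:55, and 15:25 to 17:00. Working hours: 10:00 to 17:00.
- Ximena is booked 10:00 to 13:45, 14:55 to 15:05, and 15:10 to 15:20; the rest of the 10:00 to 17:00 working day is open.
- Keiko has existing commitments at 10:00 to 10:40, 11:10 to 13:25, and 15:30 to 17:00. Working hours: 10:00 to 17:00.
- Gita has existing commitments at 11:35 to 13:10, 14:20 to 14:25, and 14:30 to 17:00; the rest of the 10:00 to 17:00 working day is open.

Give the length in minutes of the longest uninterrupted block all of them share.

Aarav free within 10:00–17:00: 10:10–13:10, 13:20–13:50, 13:55–15:25.
Ximena free within 10:00–17:00: 13:45–14:55, 15:05–15:10, 15:20–17:00.
Keiko free within 10:00–17:00: 10:40–11:10, 13:25–15:30.
Gita free within 10:00–17:00: 10:00–11:35, 13:10–14:20, 14:25–14:30.
Aarav ∩ Ximena: 13:45–13:50, 13:55–14:55, 15:05–15:10, 15:20–15:25.
Aarav ∩ Ximena ∩ Keiko: 13:45–13:50, 13:55–14:55, 15:05–15:10, 15:20–15:25.
Aarav ∩ Ximena ∩ Keiko ∩ Gita: 13:45–13:50, 13:55–14:20, 14:25–14:30.
Common window lengths: 5, 25, 5 min; longest is 25.

25 minutes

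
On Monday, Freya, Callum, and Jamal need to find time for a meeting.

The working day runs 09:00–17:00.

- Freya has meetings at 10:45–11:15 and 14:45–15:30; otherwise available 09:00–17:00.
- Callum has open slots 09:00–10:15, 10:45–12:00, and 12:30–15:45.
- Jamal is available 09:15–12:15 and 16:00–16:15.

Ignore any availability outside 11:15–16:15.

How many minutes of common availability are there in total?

Freya free within 09:00–17:00: 09:00–10:45, 11:15–14:45, 15:30–17:00.
Freya ∩ Callum: 09:00–10:15, 11:15–12:00, 12:30–14:45, 15:30–15:45.
Freya ∩ Callum ∩ Jamal: 09:15–10:15, 11:15–12:00.
Restricted to 11:15–16:15: 11:15–12:00.
Total common minutes: 45.

45 minutes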